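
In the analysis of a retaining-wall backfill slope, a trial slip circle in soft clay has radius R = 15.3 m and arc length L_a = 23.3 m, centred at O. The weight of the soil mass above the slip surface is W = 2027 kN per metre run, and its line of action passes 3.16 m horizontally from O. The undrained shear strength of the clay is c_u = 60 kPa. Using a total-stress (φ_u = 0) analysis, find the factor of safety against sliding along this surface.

FS = 3.34

Taking moments about the centre O, the resisting moment is provided by the undrained shear strength acting along the arc:
M_R = c_u·L_a·R = 60·23.30·15.3 = 21389.4 kN·m/m
M_D = W·d = 2027·3.16 = 6405.3 kN·m/m
FS = M_R / M_D = 21389.4 / 6405.3 = 3.339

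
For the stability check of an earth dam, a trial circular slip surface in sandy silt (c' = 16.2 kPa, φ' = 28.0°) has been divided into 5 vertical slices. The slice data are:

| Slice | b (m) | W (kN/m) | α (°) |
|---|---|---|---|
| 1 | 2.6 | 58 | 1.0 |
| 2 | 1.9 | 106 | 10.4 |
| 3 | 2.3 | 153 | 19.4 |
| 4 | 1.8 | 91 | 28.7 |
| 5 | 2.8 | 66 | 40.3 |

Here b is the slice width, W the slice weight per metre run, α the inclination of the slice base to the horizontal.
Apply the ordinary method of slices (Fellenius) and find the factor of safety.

FS = 2.78

Ordinary method of slices: FS = Σ[c'·Δl_i + (W_i cosα_i)·tanφ'] / Σ W_i sinα_i, with Δl_i = b_i / cosα_i.
Slice 1: Δl = 2.6/cos1.0° = 2.600 m; N'_1 = 58·cos1.0° = 58.0; c'Δl = 42.13; W sinα = 1.0
Slice 2: Δl = 1.9/cos10.4° = 1.932 m; N'_2 = 106·cos10.4° = 104.3; c'Δl = 31.29; W sinα = 19.1
Slice 3: Δl = 2.3/cos19.4° = 2.438 m; N'_3 = 153·cos19.4° = 144.3; c'Δl = 39.50; W sinα = 50.8
Slice 4: Δl = 1.8/cos28.7° = 2.052 m; N'_4 = 91·cos28.7° = 79.8; c'Δl = 33.24; W sinα = 43.7
Slice 5: Δl = 2.8/cos40.3° = 3.671 m; N'_5 = 66·cos40.3° = 50.3; c'Δl = 59.48; W sinα = 42.7
Σc'Δl = 205.6 kN/m; ΣN' = 436.7 kN/m; ΣW sinα = 157.4 kN/m
Resisting = 205.6 + 436.7·tan28.0° = 205.6 + 232.2 = 437.9 kN/m
FS = 437.9 / 157.4 = 2.783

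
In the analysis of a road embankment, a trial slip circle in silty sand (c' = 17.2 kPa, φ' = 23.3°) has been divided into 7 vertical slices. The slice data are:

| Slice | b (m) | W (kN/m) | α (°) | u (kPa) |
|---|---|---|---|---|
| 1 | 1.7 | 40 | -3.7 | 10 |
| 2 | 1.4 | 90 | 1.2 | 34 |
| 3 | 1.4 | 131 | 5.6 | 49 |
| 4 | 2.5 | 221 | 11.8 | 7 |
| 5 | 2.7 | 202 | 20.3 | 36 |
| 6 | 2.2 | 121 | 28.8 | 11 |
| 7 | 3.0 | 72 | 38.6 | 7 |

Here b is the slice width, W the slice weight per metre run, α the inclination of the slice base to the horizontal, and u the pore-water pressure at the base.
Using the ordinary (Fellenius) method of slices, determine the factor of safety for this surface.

FS = 2.18

Ordinary method of slices: FS = Σ[c'·Δl_i + (W_i cosα_i − u_i·Δl_i)·tanφ'] / Σ W_i sinα_i, with Δl_i = b_i / cosα_i.
Slice 1: Δl = 1.7/cos(-3.7°) = 1.704 m; N'_1 = 40·cos(-3.7°) − 10·1.704 = 22.9; c'Δl = 29.30; W sinα = -2.6
Slice 2: Δl = 1.4/cos1.2° = 1.400 m; N'_2 = 90·cos1.2° − 34·1.400 = 42.4; c'Δl = 24.09; W sinα = 1.9
Slice 3: Δl = 1.4/cos5.6° = 1.407 m; N'_3 = 131·cos5.6° − 49·1.407 = 61.4; c'Δl = 24.20; W sinα = 12.8
Slice 4: Δl = 2.5/cos11.8° = 2.554 m; N'_4 = 221·cos11.8° − 7·2.554 = 198.5; c'Δl = 43.93; W sinα = 45.2
Slice 5: Δl = 2.7/cos20.3° = 2.879 m; N'_5 = 202·cos20.3° − 36·2.879 = 85.8; c'Δl = 49.52; W sinα = 70.1
Slice 6: Δl = 2.2/cos28.8° = 2.511 m; N'_6 = 121·cos28.8° − 11·2.511 = 78.4; c'Δl = 43.18; W sinα = 58.3
Slice 7: Δl = 3.0/cos38.6° = 3.839 m; N'_7 = 72·cos38.6° − 7·3.839 = 29.4; c'Δl = 66.03; W sinα = 44.9
Σc'Δl = 280.2 kN/m; ΣN' = 518.8 kN/m; ΣW sinα = 230.6 kN/m
Resisting = 280.2 + 518.8·tan23.3° = 280.2 + 223.4 = 503.7 kN/m
FS = 503.7 / 230.6 = 2.184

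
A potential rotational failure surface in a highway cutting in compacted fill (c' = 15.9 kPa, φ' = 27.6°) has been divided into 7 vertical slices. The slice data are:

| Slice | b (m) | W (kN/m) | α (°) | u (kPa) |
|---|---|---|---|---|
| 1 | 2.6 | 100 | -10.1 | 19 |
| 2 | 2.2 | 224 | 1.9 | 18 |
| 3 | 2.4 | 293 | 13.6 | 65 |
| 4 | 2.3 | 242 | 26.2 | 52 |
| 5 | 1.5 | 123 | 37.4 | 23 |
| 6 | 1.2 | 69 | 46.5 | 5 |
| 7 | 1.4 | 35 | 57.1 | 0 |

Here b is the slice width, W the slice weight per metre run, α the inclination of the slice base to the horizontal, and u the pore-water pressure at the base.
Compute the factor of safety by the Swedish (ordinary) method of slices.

Ordinary method of slices: FS = Σ[c'·Δl_i + (W_i cosα_i − u_i·Δl_i)·tanφ'] / Σ W_i sinα_i, with Δl_i = b_i / cosα_i.
Slice 1: Δl = 2.6/cos(-10.1°) = 2.641 m; N'_1 = 100·cos(-10.1°) − 19·2.641 = 48.3; c'Δl = 41.99; W sinα = -17.5
Slice 2: Δl = 2.2/cos1.9° = 2.201 m; N'_2 = 224·cos1.9° − 18·2.201 = 184.3; c'Δl = 35.00; W sinα = 7.4
Slice 3: Δl = 2.4/cos13.6° = 2.469 m; N'_3 = 293·cos13.6° − 65·2.469 = 124.3; c'Δl = 39.26; W sinα = 68.9
Slice 4: Δl = 2.3/cos26.2° = 2.563 m; N'_4 = 242·cos26.2° − 52·2.563 = 83.8; c'Δl = 40.76; W sinα = 106.8
Slice 5: Δl = 1.5/cos37.4° = 1.888 m; N'_5 = 123·cos37.4° − 23·1.888 = 54.3; c'Δl = 30.02; W sinα = 74.7
Slice 6: Δl = 1.2/cos46.5° = 1.743 m; N'_6 = 69·cos46.5° − 5·1.743 = 38.8; c'Δl = 27.72; W sinα = 50.1
Slice 7: Δl = 1.4/cos57.1° = 2.577 m; N'_7 = 35·cos57.1° − 0·2.577 = 19.0; c'Δl = 40.98; W sinα = 29.4
Σc'Δl = 255.7 kN/m; ΣN' = 552.7 kN/m; ΣW sinα = 319.8 kN/m
Resisting = 255.7 + 552.7·tan27.6° = 255.7 + 289.0 = 544.7 kN/m
FS = 544.7 / 319.8 = 1.703

FS = 1.70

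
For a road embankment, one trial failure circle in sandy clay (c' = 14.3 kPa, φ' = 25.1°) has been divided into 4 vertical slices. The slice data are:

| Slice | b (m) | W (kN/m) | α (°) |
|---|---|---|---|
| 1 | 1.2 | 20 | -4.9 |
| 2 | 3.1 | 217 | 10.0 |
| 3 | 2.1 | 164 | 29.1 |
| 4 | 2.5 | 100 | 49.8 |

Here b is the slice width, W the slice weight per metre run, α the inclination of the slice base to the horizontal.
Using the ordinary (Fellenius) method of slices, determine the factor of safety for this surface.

Ordinary method of slices: FS = Σ[c'·Δl_i + (W_i cosα_i)·tanφ'] / Σ W_i sinα_i, with Δl_i = b_i / cosα_i.
Slice 1: Δl = 1.2/cos(-4.9°) = 1.204 m; N'_1 = 20·cos(-4.9°) = 19.9; c'Δl = 17.22; W sinα = -1.7
Slice 2: Δl = 3.1/cos10.0° = 3.148 m; N'_2 = 217·cos10.0° = 213.7; c'Δl = 45.01; W sinα = 37.7
Slice 3: Δl = 2.1/cos29.1° = 2.403 m; N'_3 = 164·cos29.1° = 143.3; c'Δl = 34.37; W sinα = 79.8
Slice 4: Δl = 2.5/cos49.8° = 3.873 m; N'_4 = 100·cos49.8° = 64.5; c'Δl = 55.39; W sinα = 76.4
Σc'Δl = 152.0 kN/m; ΣN' = 441.5 kN/m; ΣW sinα = 192.1 kN/m
Resisting = 152.0 + 441.5·tan25.1° = 152.0 + 206.8 = 358.8 kN/m
FS = 358.8 / 192.1 = 1.868

FS = 1.87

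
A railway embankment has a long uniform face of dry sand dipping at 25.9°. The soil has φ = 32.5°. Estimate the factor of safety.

FS = 1.31

For a dry cohesionless infinite slope the factor of safety is FS = tanφ / tanβ.
FS = tan32.5° / tan25.9° = 0.6371 / 0.4856 = 1.312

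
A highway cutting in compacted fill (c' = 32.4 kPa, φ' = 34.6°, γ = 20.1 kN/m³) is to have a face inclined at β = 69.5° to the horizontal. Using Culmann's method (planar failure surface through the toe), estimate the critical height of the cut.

Culmann's analysis gives the critical failure plane at α_cr = (β + φ')/2 = (69.5 + 34.6)/2 = 52.0°, and the critical height
H_c = (4c'/γ) · sinβ cosφ' / [1 − cos(β − φ')]
    = (4·32.4/20.1) · sin69.5°·cos34.6° / [1 − cos(34.9°)]
    = 6.448 · 0.9367·0.8231 / [1 − 0.8202]
    = 6.448 · 0.7710 / 0.1798
    = 27.64 m

H_c = 27.64 m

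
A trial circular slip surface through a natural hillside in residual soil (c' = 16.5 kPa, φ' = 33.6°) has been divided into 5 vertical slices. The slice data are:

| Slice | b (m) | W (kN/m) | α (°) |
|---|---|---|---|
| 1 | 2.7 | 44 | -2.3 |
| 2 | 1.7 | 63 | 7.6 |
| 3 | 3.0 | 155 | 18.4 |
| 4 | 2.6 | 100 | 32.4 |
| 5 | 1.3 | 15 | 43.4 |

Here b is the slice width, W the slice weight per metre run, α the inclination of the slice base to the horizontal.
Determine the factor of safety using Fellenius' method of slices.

FS = 3.66

Ordinary method of slices: FS = Σ[c'·Δl_i + (W_i cosα_i)·tanφ'] / Σ W_i sinα_i, with Δl_i = b_i / cosα_i.
Slice 1: Δl = 2.7/cos(-2.3°) = 2.702 m; N'_1 = 44·cos(-2.3°) = 44.0; c'Δl = 44.59; W sinα = -1.8
Slice 2: Δl = 1.7/cos7.6° = 1.715 m; N'_2 = 63·cos7.6° = 62.4; c'Δl = 28.30; W sinα = 8.3
Slice 3: Δl = 3.0/cos18.4° = 3.162 m; N'_3 = 155·cos18.4° = 147.1; c'Δl = 52.17; W sinα = 48.9
Slice 4: Δl = 2.6/cos32.4° = 3.079 m; N'_4 = 100·cos32.4° = 84.4; c'Δl = 50.81; W sinα = 53.6
Slice 5: Δl = 1.3/cos43.4° = 1.789 m; N'_5 = 15·cos43.4° = 10.9; c'Δl = 29.52; W sinα = 10.3
Σc'Δl = 205.4 kN/m; ΣN' = 348.8 kN/m; ΣW sinα = 119.4 kN/m
Resisting = 205.4 + 348.8·tan33.6° = 205.4 + 231.8 = 437.1 kN/m
FS = 437.1 / 119.4 = 3.662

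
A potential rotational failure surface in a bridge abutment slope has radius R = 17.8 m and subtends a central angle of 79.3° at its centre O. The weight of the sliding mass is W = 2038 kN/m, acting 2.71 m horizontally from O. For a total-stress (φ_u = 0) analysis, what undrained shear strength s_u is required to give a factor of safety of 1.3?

FS = s_u·L_a·R / (W·d), so s_u = FS·W·d / (L_a·R).
Arc length L_a = R·θ = 17.8·(79.3°·π/180) = 17.8·1.3840 = 24.64 m
s_u = 1.3·2038·2.71 / (24.64·17.8) = 7179.9 / 438.52 = 16.37 kPa

s_u = 16.4 kPa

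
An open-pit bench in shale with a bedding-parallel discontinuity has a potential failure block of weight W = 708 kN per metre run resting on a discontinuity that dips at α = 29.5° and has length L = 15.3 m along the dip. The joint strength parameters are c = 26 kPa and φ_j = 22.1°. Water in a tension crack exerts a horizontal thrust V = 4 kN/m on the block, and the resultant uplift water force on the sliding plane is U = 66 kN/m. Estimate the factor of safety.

Resolving the block weight along and normal to the plane and applying the Mohr–Coulomb strength on the joint:
N' = W cosα − U − V sinα = 708·cos29.5° − 66 − 4·sin29.5° = 548.2 kN/m
Driving force T = W sinα + V cosα = 708·sin29.5° + 4·cos29.5° = 352.1 kN/m
Resisting force R = c·L + N'·tanφ_j = 26·15.3 + 548.2·tan22.1° = 397.8 + 222.6 = 620.4 kN/m
FS = R / T = 620.4 / 352.1 = 1.762

FS = 1.76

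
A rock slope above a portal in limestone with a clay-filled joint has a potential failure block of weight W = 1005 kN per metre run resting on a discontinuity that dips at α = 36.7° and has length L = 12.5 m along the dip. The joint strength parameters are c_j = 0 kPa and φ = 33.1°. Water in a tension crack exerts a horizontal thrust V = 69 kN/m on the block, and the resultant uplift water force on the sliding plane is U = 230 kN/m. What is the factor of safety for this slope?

Resolving the block weight along and normal to the plane and applying the Mohr–Coulomb strength on the joint:
N' = W cosα − U − V sinα = 1005·cos36.7° − 230 − 69·sin36.7° = 534.5 kN/m
Driving force T = W sinα + V cosα = 1005·sin36.7° + 69·cos36.7° = 655.9 kN/m
Resisting force R = c_j·L + N'·tanφ = 0·12.5 + 534.5·tan33.1° = 0.0 + 348.5 = 348.5 kN/m
FS = R / T = 348.5 / 655.9 = 0.531

FS = 0.53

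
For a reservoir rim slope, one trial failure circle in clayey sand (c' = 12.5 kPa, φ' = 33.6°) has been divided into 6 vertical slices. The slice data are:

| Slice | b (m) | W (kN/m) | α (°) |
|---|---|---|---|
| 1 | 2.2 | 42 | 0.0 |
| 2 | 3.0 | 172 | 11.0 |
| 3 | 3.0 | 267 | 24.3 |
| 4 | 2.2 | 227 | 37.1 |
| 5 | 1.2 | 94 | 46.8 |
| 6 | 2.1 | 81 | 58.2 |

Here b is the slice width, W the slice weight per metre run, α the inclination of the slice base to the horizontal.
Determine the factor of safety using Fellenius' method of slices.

FS = 1.69

Ordinary method of slices: FS = Σ[c'·Δl_i + (W_i cosα_i)·tanφ'] / Σ W_i sinα_i, with Δl_i = b_i / cosα_i.
Slice 1: Δl = 2.2/cos0.0° = 2.200 m; N'_1 = 42·cos0.0° = 42.0; c'Δl = 27.50; W sinα = 0.0
Slice 2: Δl = 3.0/cos11.0° = 3.056 m; N'_2 = 172·cos11.0° = 168.8; c'Δl = 38.20; W sinα = 32.8
Slice 3: Δl = 3.0/cos24.3° = 3.292 m; N'_3 = 267·cos24.3° = 243.3; c'Δl = 41.15; W sinα = 109.9
Slice 4: Δl = 2.2/cos37.1° = 2.758 m; N'_4 = 227·cos37.1° = 181.1; c'Δl = 34.48; W sinα = 136.9
Slice 5: Δl = 1.2/cos46.8° = 1.753 m; N'_5 = 94·cos46.8° = 64.3; c'Δl = 21.91; W sinα = 68.5
Slice 6: Δl = 2.1/cos58.2° = 3.985 m; N'_6 = 81·cos58.2° = 42.7; c'Δl = 49.81; W sinα = 68.8
Σc'Δl = 213.1 kN/m; ΣN' = 742.3 kN/m; ΣW sinα = 417.0 kN/m
Resisting = 213.1 + 742.3·tan33.6° = 213.1 + 493.2 = 706.2 kN/m
FS = 706.2 / 417.0 = 1.694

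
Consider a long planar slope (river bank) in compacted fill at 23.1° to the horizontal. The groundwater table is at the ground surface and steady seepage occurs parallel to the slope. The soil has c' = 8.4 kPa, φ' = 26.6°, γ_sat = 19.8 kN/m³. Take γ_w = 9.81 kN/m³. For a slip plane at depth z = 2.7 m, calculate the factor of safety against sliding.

With seepage parallel to the slope and the water table at the surface, the effective normal stress on the slip plane uses the buoyant unit weight γ' = γ_sat − γ_w while the driving shear stress uses γ_sat:
FS = [c' + γ' z cos²β tanφ'] / [γ_sat z sinβ cosβ]
γ' = 19.8 − 9.81 = 9.99 kN/m³
Numerator = 8.4 + 9.99·2.7·cos²23.1°·tan26.6° = 8.4 + 9.99·2.7·0.8461·0.5008 = 19.828 kPa
Denominator = 19.8·2.7·sin23.1°·cos23.1° = 19.8·2.7·0.3923·0.9198 = 19.293 kPa
FS = 19.828 / 19.293 = 1.028

FS = 1.03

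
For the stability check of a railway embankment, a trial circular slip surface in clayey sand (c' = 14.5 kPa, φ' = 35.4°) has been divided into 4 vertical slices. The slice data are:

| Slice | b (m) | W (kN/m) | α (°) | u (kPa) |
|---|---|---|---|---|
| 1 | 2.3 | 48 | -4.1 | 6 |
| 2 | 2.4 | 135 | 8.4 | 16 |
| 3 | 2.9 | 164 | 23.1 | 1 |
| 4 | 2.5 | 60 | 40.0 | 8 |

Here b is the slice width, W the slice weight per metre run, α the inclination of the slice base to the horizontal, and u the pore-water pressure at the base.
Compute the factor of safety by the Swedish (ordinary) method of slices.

FS = 3.12

Ordinary method of slices: FS = Σ[c'·Δl_i + (W_i cosα_i − u_i·Δl_i)·tanφ'] / Σ W_i sinα_i, with Δl_i = b_i / cosα_i.
Slice 1: Δl = 2.3/cos(-4.1°) = 2.306 m; N'_1 = 48·cos(-4.1°) − 6·2.306 = 34.0; c'Δl = 33.44; W sinα = -3.4
Slice 2: Δl = 2.4/cos8.4° = 2.426 m; N'_2 = 135·cos8.4° − 16·2.426 = 94.7; c'Δl = 35.18; W sinα = 19.7
Slice 3: Δl = 2.9/cos23.1° = 3.153 m; N'_3 = 164·cos23.1° − 1·3.153 = 147.7; c'Δl = 45.72; W sinα = 64.3
Slice 4: Δl = 2.5/cos40.0° = 3.264 m; N'_4 = 60·cos40.0° − 8·3.264 = 19.9; c'Δl = 47.32; W sinα = 38.6
Σc'Δl = 161.6 kN/m; ΣN' = 296.3 kN/m; ΣW sinα = 119.2 kN/m
Resisting = 161.6 + 296.3·tan35.4° = 161.6 + 210.6 = 372.2 kN/m
FS = 372.2 / 119.2 = 3.123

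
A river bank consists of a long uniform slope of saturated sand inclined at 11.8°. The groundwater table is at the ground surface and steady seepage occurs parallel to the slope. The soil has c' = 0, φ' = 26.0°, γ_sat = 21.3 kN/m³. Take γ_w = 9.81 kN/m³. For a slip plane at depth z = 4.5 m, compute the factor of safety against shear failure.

FS = 1.26

With seepage parallel to the slope and the water table at the surface, the effective normal stress on the slip plane uses the buoyant unit weight γ' = γ_sat − γ_w while the driving shear stress uses γ_sat:
FS = [c' + γ' z cos²β tanφ'] / [γ_sat z sinβ cosβ]
(For c' = 0 this reduces to FS = (γ'/γ_sat)·tanφ'/tanβ.)
γ' = 21.3 − 9.81 = 11.49 kN/m³
Numerator = 0.0 + 11.49·4.5·cos²11.8°·tan26.0° = 0.0 + 11.49·4.5·0.9582·0.4877 = 24.164 kPa
Denominator = 21.3·4.5·sin11.8°·cos11.8° = 21.3·4.5·0.2045·0.9789 = 19.187 kPa
FS = 24.164 / 19.187 = 1.259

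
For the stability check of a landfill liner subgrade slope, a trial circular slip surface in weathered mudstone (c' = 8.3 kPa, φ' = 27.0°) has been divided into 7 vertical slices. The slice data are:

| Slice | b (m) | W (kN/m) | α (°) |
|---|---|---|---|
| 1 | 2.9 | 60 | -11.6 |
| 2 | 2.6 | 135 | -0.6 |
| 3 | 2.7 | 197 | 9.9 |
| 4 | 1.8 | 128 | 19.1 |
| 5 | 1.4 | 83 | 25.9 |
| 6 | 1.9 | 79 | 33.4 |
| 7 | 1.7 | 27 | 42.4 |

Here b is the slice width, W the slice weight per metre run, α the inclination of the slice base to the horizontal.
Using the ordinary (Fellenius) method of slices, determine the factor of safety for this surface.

Ordinary method of slices: FS = Σ[c'·Δl_i + (W_i cosα_i)·tanφ'] / Σ W_i sinα_i, with Δl_i = b_i / cosα_i.
Slice 1: Δl = 2.9/cos(-11.6°) = 2.960 m; N'_1 = 60·cos(-11.6°) = 58.8; c'Δl = 24.57; W sinα = -12.1
Slice 2: Δl = 2.6/cos(-0.6°) = 2.600 m; N'_2 = 135·cos(-0.6°) = 135.0; c'Δl = 21.58; W sinα = -1.4
Slice 3: Δl = 2.7/cos9.9° = 2.741 m; N'_3 = 197·cos9.9° = 194.1; c'Δl = 22.75; W sinα = 33.9
Slice 4: Δl = 1.8/cos19.1° = 1.905 m; N'_4 = 128·cos19.1° = 121.0; c'Δl = 15.81; W sinα = 41.9
Slice 5: Δl = 1.4/cos25.9° = 1.556 m; N'_5 = 83·cos25.9° = 74.7; c'Δl = 12.92; W sinα = 36.3
Slice 6: Δl = 1.9/cos33.4° = 2.276 m; N'_6 = 79·cos33.4° = 66.0; c'Δl = 18.89; W sinα = 43.5
Slice 7: Δl = 1.7/cos42.4° = 2.302 m; N'_7 = 27·cos42.4° = 19.9; c'Δl = 19.11; W sinα = 18.2
Σc'Δl = 135.6 kN/m; ΣN' = 669.3 kN/m; ΣW sinα = 160.2 kN/m
Resisting = 135.6 + 669.3·tan27.0° = 135.6 + 341.0 = 476.7 kN/m
FS = 476.7 / 160.2 = 2.975

FS = 2.98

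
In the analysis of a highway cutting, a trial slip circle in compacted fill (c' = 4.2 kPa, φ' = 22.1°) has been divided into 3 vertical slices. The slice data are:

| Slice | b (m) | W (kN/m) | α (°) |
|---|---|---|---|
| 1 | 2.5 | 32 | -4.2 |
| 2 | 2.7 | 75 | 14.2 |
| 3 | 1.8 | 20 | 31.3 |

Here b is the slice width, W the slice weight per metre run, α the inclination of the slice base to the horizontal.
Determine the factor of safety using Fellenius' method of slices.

FS = 3.04

Ordinary method of slices: FS = Σ[c'·Δl_i + (W_i cosα_i)·tanφ'] / Σ W_i sinα_i, with Δl_i = b_i / cosα_i.
Slice 1: Δl = 2.5/cos(-4.2°) = 2.507 m; N'_1 = 32·cos(-4.2°) = 31.9; c'Δl = 10.53; W sinα = -2.3
Slice 2: Δl = 2.7/cos14.2° = 2.785 m; N'_2 = 75·cos14.2° = 72.7; c'Δl = 11.70; W sinα = 18.4
Slice 3: Δl = 1.8/cos31.3° = 2.107 m; N'_3 = 20·cos31.3° = 17.1; c'Δl = 8.85; W sinα = 10.4
Σc'Δl = 31.1 kN/m; ΣN' = 121.7 kN/m; ΣW sinα = 26.4 kN/m
Resisting = 31.1 + 121.7·tan22.1° = 31.1 + 49.4 = 80.5 kN/m
FS = 80.5 / 26.4 = 3.044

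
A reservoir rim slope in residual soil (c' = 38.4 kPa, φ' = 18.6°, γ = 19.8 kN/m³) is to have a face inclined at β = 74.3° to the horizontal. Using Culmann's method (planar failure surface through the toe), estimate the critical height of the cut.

Culmann's analysis gives the critical failure plane at α_cr = (β + φ')/2 = (74.3 + 18.6)/2 = 46.5°, and the critical height
H_c = (4c'/γ) · sinβ cosφ' / [1 − cos(β − φ')]
    = (4·38.4/19.8) · sin74.3°·cos18.6° / [1 − cos(55.7°)]
    = 7.758 · 0.9627·0.9478 / [1 − 0.5635]
    = 7.758 · 0.9124 / 0.4365
    = 16.22 m

H_c = 16.22 m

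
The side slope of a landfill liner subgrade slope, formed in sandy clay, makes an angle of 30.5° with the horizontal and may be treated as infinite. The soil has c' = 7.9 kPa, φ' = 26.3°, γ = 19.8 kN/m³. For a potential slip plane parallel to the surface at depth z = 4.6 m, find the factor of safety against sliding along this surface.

For an infinite slope with a slip plane parallel to the surface (no pore pressure): FS = [c' + γz cos²β tanφ'] / [γz sinβ cosβ].
γz = 19.8·4.6 = 91.08 kN/m²
Numerator = 7.9 + 91.08·cos²30.5°·tan26.3° = 7.9 + 91.08·0.7424·0.4942 = 41.319 kPa
Denominator = 91.08·sin30.5°·cos30.5° = 91.08·0.5075·0.8616 = 39.830 kPa
FS = 41.319 / 39.830 = 1.037

FS = 1.04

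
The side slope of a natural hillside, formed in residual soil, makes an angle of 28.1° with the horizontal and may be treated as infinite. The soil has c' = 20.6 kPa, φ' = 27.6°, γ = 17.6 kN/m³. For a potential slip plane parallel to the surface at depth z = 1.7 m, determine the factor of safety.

FS = 2.64

For an infinite slope with a slip plane parallel to the surface (no pore pressure): FS = [c' + γz cos²β tanφ'] / [γz sinβ cosβ].
γz = 17.6·1.7 = 29.92 kN/m²
Numerator = 20.6 + 29.92·cos²28.1°·tan27.6° = 20.6 + 29.92·0.7781·0.5228 = 32.772 kPa
Denominator = 29.92·sin28.1°·cos28.1° = 29.92·0.4710·0.8821 = 12.432 kPa
FS = 32.772 / 12.432 = 2.636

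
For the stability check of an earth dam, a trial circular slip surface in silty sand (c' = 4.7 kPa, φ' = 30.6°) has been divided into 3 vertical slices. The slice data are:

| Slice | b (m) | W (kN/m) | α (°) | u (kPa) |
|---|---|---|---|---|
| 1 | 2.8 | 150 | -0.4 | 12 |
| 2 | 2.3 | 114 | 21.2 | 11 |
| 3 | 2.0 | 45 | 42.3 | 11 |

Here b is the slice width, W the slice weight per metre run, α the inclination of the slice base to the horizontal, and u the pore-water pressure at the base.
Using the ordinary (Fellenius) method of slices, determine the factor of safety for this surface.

Ordinary method of slices: FS = Σ[c'·Δl_i + (W_i cosα_i − u_i·Δl_i)·tanφ'] / Σ W_i sinα_i, with Δl_i = b_i / cosα_i.
Slice 1: Δl = 2.8/cos(-0.4°) = 2.800 m; N'_1 = 150·cos(-0.4°) − 12·2.800 = 116.4; c'Δl = 13.16; W sinα = -1.0
Slice 2: Δl = 2.3/cos21.2° = 2.467 m; N'_2 = 114·cos21.2° − 11·2.467 = 79.1; c'Δl = 11.59; W sinα = 41.2
Slice 3: Δl = 2.0/cos42.3° = 2.704 m; N'_3 = 45·cos42.3° − 11·2.704 = 3.5; c'Δl = 12.71; W sinα = 30.3
Σc'Δl = 37.5 kN/m; ΣN' = 199.1 kN/m; ΣW sinα = 70.5 kN/m
Resisting = 37.5 + 199.1·tan30.6° = 37.5 + 117.7 = 155.2 kN/m
FS = 155.2 / 70.5 = 2.203

FS = 2.20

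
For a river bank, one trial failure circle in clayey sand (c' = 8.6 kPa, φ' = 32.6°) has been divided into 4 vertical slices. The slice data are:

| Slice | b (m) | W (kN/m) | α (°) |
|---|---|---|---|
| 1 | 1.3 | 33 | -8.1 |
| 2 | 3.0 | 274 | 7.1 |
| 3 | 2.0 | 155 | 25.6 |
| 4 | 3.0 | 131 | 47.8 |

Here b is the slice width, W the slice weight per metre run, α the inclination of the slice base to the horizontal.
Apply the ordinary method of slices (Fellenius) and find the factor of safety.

Ordinary method of slices: FS = Σ[c'·Δl_i + (W_i cosα_i)·tanφ'] / Σ W_i sinα_i, with Δl_i = b_i / cosα_i.
Slice 1: Δl = 1.3/cos(-8.1°) = 1.313 m; N'_1 = 33·cos(-8.1°) = 32.7; c'Δl = 11.29; W sinα = -4.6
Slice 2: Δl = 3.0/cos7.1° = 3.023 m; N'_2 = 274·cos7.1° = 271.9; c'Δl = 26.00; W sinα = 33.9
Slice 3: Δl = 2.0/cos25.6° = 2.218 m; N'_3 = 155·cos25.6° = 139.8; c'Δl = 19.07; W sinα = 67.0
Slice 4: Δl = 3.0/cos47.8° = 4.466 m; N'_4 = 131·cos47.8° = 88.0; c'Δl = 38.41; W sinα = 97.0
Σc'Δl = 94.8 kN/m; ΣN' = 532.3 kN/m; ΣW sinα = 193.2 kN/m
Resisting = 94.8 + 532.3·tan32.6° = 94.8 + 340.5 = 435.2 kN/m
FS = 435.2 / 193.2 = 2.252

FS = 2.25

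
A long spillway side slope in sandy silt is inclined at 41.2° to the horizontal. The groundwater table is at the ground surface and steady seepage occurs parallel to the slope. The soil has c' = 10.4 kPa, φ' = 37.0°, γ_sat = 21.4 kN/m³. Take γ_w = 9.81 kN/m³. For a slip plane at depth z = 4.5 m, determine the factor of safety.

With seepage parallel to the slope and the water table at the surface, the effective normal stress on the slip plane uses the buoyant unit weight γ' = γ_sat − γ_w while the driving shear stress uses γ_sat:
FS = [c' + γ' z cos²β tanφ'] / [γ_sat z sinβ cosβ]
γ' = 21.4 − 9.81 = 11.59 kN/m³
Numerator = 10.4 + 11.59·4.5·cos²41.2°·tan37.0° = 10.4 + 11.59·4.5·0.5661·0.7536 = 32.650 kPa
Denominator = 21.4·4.5·sin41.2°·cos41.2° = 21.4·4.5·0.6587·0.7524 = 47.727 kPa
FS = 32.650 / 47.727 = 0.684

FS = 0.68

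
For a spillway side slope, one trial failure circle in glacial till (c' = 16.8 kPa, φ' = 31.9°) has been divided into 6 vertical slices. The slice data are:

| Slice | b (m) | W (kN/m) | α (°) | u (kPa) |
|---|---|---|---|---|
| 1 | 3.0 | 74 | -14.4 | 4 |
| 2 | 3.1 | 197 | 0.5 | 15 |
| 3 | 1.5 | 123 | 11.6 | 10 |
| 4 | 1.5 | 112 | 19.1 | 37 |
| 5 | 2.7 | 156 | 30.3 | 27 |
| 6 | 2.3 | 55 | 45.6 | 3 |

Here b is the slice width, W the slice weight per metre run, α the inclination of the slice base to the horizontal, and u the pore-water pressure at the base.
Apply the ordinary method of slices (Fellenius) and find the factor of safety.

Ordinary method of slices: FS = Σ[c'·Δl_i + (W_i cosα_i − u_i·Δl_i)·tanφ'] / Σ W_i sinα_i, with Δl_i = b_i / cosα_i.
Slice 1: Δl = 3.0/cos(-14.4°) = 3.097 m; N'_1 = 74·cos(-14.4°) − 4·3.097 = 59.3; c'Δl = 52.03; W sinα = -18.4
Slice 2: Δl = 3.1/cos0.5° = 3.100 m; N'_2 = 197·cos0.5° − 15·3.100 = 150.5; c'Δl = 52.08; W sinα = 1.7
Slice 3: Δl = 1.5/cos11.6° = 1.531 m; N'_3 = 123·cos11.6° − 10·1.531 = 105.2; c'Δl = 25.73; W sinα = 24.7
Slice 4: Δl = 1.5/cos19.1° = 1.587 m; N'_4 = 112·cos19.1° − 37·1.587 = 47.1; c'Δl = 26.67; W sinα = 36.6
Slice 5: Δl = 2.7/cos30.3° = 3.127 m; N'_5 = 156·cos30.3° − 27·3.127 = 50.3; c'Δl = 52.54; W sinα = 78.7
Slice 6: Δl = 2.3/cos45.6° = 3.287 m; N'_6 = 55·cos45.6° − 3·3.287 = 28.6; c'Δl = 55.23; W sinα = 39.3
Σc'Δl = 264.3 kN/m; ΣN' = 440.9 kN/m; ΣW sinα = 162.7 kN/m
Resisting = 264.3 + 440.9·tan31.9° = 264.3 + 274.5 = 538.7 kN/m
FS = 538.7 / 162.7 = 3.311

FS = 3.31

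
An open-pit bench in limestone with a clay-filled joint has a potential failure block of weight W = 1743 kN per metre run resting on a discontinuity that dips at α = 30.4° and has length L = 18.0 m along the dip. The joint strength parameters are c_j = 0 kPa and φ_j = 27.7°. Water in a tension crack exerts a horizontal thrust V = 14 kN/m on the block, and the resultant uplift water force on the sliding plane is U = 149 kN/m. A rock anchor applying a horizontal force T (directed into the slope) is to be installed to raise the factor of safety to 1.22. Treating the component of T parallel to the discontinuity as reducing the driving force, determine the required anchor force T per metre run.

Resolving forces along and normal to the sliding plane, with the horizontal anchor force T adding T·sinα to the effective normal force and T·cosα acting up the plane against the driving force:
FS = [c_jL + (W cosα − U − V sinα + T sinα) tanφ_j] / [W sinα + V cosα − T cosα]
Without the anchor: N' = 1347.3 kN/m, driving T_d = 894.1 kN/m, resisting R = 0·18.0 + 1347.3·tan27.7° = 707.3 kN/m, FS = 0.79.
Setting FS = 1.22 and solving for T:
1.22·(894.1 − T cos30.4°) = 707.3 + T sin30.4°·tan27.7°
T·(sin30.4°·tan27.7° + 1.22·cos30.4°) = 1.22·894.1 − 707.3
T·(0.5060·0.5250 + 1.22·0.8625) = 1090.8 − 707.3 = 383.5
T·1.3179 = 383.5
T = 291.0 kN/m

T = 291 kN/m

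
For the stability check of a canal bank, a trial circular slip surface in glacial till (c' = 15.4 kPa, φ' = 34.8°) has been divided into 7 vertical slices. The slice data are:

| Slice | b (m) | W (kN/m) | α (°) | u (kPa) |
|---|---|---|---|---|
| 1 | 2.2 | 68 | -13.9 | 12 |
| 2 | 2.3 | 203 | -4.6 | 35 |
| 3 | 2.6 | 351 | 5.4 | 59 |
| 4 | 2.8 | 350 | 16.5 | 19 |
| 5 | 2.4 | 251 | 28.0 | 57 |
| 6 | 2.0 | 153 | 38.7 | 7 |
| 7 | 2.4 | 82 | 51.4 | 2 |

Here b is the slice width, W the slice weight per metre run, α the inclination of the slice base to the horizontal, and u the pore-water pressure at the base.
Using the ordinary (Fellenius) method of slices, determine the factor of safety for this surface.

Ordinary method of slices: FS = Σ[c'·Δl_i + (W_i cosα_i − u_i·Δl_i)·tanφ'] / Σ W_i sinα_i, with Δl_i = b_i / cosα_i.
Slice 1: Δl = 2.2/cos(-13.9°) = 2.266 m; N'_1 = 68·cos(-13.9°) − 12·2.266 = 38.8; c'Δl = 34.90; W sinα = -16.3
Slice 2: Δl = 2.3/cos(-4.6°) = 2.307 m; N'_2 = 203·cos(-4.6°) − 35·2.307 = 121.6; c'Δl = 35.53; W sinα = -16.3
Slice 3: Δl = 2.6/cos5.4° = 2.612 m; N'_3 = 351·cos5.4° − 59·2.612 = 195.4; c'Δl = 40.22; W sinα = 33.0
Slice 4: Δl = 2.8/cos16.5° = 2.920 m; N'_4 = 350·cos16.5° − 19·2.920 = 280.1; c'Δl = 44.97; W sinα = 99.4
Slice 5: Δl = 2.4/cos28.0° = 2.718 m; N'_5 = 251·cos28.0° − 57·2.718 = 66.7; c'Δl = 41.86; W sinα = 117.8
Slice 6: Δl = 2.0/cos38.7° = 2.563 m; N'_6 = 153·cos38.7° − 7·2.563 = 101.5; c'Δl = 39.47; W sinα = 95.7
Slice 7: Δl = 2.4/cos51.4° = 3.847 m; N'_7 = 82·cos51.4° − 2·3.847 = 43.5; c'Δl = 59.24; W sinα = 64.1
Σc'Δl = 296.2 kN/m; ΣN' = 847.5 kN/m; ΣW sinα = 377.4 kN/m
Resisting = 296.2 + 847.5·tan34.8° = 296.2 + 589.0 = 885.2 kN/m
FS = 885.2 / 377.4 = 2.345

FS = 2.35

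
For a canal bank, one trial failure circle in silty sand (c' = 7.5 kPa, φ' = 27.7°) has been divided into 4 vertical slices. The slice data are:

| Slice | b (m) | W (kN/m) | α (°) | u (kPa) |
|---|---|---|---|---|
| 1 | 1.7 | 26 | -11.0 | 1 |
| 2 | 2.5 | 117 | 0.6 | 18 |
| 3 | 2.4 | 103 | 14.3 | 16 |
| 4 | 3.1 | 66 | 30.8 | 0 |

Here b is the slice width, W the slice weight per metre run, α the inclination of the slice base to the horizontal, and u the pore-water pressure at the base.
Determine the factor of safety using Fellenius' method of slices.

FS = 3.41

Ordinary method of slices: FS = Σ[c'·Δl_i + (W_i cosα_i − u_i·Δl_i)·tanφ'] / Σ W_i sinα_i, with Δl_i = b_i / cosα_i.
Slice 1: Δl = 1.7/cos(-11.0°) = 1.732 m; N'_1 = 26·cos(-11.0°) − 1·1.732 = 23.8; c'Δl = 12.99; W sinα = -5.0
Slice 2: Δl = 2.5/cos0.6° = 2.500 m; N'_2 = 117·cos0.6° − 18·2.500 = 72.0; c'Δl = 18.75; W sinα = 1.2
Slice 3: Δl = 2.4/cos14.3° = 2.477 m; N'_3 = 103·cos14.3° − 16·2.477 = 60.2; c'Δl = 18.58; W sinα = 25.4
Slice 4: Δl = 3.1/cos30.8° = 3.609 m; N'_4 = 66·cos30.8° − 0·3.609 = 56.7; c'Δl = 27.07; W sinα = 33.8
Σc'Δl = 77.4 kN/m; ΣN' = 212.7 kN/m; ΣW sinα = 55.5 kN/m
Resisting = 77.4 + 212.7·tan27.7° = 77.4 + 111.6 = 189.0 kN/m
FS = 189.0 / 55.5 = 3.406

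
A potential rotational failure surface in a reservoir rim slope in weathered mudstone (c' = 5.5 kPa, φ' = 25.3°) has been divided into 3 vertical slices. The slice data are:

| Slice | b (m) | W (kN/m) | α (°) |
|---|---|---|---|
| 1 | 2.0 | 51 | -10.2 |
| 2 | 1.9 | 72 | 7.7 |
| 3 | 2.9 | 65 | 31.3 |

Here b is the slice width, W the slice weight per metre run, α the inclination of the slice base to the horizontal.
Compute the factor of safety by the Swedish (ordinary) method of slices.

Ordinary method of slices: FS = Σ[c'·Δl_i + (W_i cosα_i)·tanφ'] / Σ W_i sinα_i, with Δl_i = b_i / cosα_i.
Slice 1: Δl = 2.0/cos(-10.2°) = 2.032 m; N'_1 = 51·cos(-10.2°) = 50.2; c'Δl = 11.18; W sinα = -9.0
Slice 2: Δl = 1.9/cos7.7° = 1.917 m; N'_2 = 72·cos7.7° = 71.4; c'Δl = 10.55; W sinα = 9.6
Slice 3: Δl = 2.9/cos31.3° = 3.394 m; N'_3 = 65·cos31.3° = 55.5; c'Δl = 18.67; W sinα = 33.8
Σc'Δl = 40.4 kN/m; ΣN' = 177.1 kN/m; ΣW sinα = 34.4 kN/m
Resisting = 40.4 + 177.1·tan25.3° = 40.4 + 83.7 = 124.1 kN/m
FS = 124.1 / 34.4 = 3.609

FS = 3.61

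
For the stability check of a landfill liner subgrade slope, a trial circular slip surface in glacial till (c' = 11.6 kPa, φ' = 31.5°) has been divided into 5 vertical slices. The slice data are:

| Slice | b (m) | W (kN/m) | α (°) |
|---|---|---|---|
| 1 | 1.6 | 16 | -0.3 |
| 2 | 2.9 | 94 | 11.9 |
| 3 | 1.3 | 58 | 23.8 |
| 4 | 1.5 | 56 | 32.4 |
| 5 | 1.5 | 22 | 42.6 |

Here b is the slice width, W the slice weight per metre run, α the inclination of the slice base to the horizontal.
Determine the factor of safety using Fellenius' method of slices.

FS = 2.87

Ordinary method of slices: FS = Σ[c'·Δl_i + (W_i cosα_i)·tanφ'] / Σ W_i sinα_i, with Δl_i = b_i / cosα_i.
Slice 1: Δl = 1.6/cos(-0.3°) = 1.600 m; N'_1 = 16·cos(-0.3°) = 16.0; c'Δl = 18.56; W sinα = -0.1
Slice 2: Δl = 2.9/cos11.9° = 2.964 m; N'_2 = 94·cos11.9° = 92.0; c'Δl = 34.38; W sinα = 19.4
Slice 3: Δl = 1.3/cos23.8° = 1.421 m; N'_3 = 58·cos23.8° = 53.1; c'Δl = 16.48; W sinα = 23.4
Slice 4: Δl = 1.5/cos32.4° = 1.777 m; N'_4 = 56·cos32.4° = 47.3; c'Δl = 20.61; W sinα = 30.0
Slice 5: Δl = 1.5/cos42.6° = 2.038 m; N'_5 = 22·cos42.6° = 16.2; c'Δl = 23.64; W sinα = 14.9
Σc'Δl = 113.7 kN/m; ΣN' = 224.5 kN/m; ΣW sinα = 87.6 kN/m
Resisting = 113.7 + 224.5·tan31.5° = 113.7 + 137.6 = 251.3 kN/m
FS = 251.3 / 87.6 = 2.868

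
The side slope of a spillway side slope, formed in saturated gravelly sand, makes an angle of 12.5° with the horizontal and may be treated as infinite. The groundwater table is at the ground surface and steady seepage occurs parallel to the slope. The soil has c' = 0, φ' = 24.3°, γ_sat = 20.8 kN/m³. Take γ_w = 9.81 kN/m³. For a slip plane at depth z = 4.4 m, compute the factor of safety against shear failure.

FS = 1.08

With seepage parallel to the slope and the water table at the surface, the effective normal stress on the slip plane uses the buoyant unit weight γ' = γ_sat − γ_w while the driving shear stress uses γ_sat:
FS = [c' + γ' z cos²β tanφ'] / [γ_sat z sinβ cosβ]
(For c' = 0 this reduces to FS = (γ'/γ_sat)·tanφ'/tanβ.)
γ' = 20.8 − 9.81 = 10.99 kN/m³
Numerator = 0.0 + 10.99·4.4·cos²12.5°·tan24.3° = 0.0 + 10.99·4.4·0.9532·0.4515 = 20.811 kPa
Denominator = 20.8·4.4·sin12.5°·cos12.5° = 20.8·4.4·0.2164·0.9763 = 19.339 kPa
FS = 20.811 / 19.339 = 1.076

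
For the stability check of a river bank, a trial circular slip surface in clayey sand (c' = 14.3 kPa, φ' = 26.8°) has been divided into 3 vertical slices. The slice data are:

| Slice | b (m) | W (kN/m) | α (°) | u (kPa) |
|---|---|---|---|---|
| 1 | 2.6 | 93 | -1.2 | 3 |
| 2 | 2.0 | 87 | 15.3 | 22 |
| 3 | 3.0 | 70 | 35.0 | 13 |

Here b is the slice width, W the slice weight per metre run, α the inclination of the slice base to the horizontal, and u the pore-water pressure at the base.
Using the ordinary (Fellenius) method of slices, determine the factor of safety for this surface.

Ordinary method of slices: FS = Σ[c'·Δl_i + (W_i cosα_i − u_i·Δl_i)·tanφ'] / Σ W_i sinα_i, with Δl_i = b_i / cosα_i.
Slice 1: Δl = 2.6/cos(-1.2°) = 2.601 m; N'_1 = 93·cos(-1.2°) − 3·2.601 = 85.2; c'Δl = 37.19; W sinα = -1.9
Slice 2: Δl = 2.0/cos15.3° = 2.073 m; N'_2 = 87·cos15.3° − 22·2.073 = 38.3; c'Δl = 29.65; W sinα = 23.0
Slice 3: Δl = 3.0/cos35.0° = 3.662 m; N'_3 = 70·cos35.0° − 13·3.662 = 9.7; c'Δl = 52.37; W sinα = 40.2
Σc'Δl = 119.2 kN/m; ΣN' = 133.2 kN/m; ΣW sinα = 61.2 kN/m
Resisting = 119.2 + 133.2·tan26.8° = 119.2 + 67.3 = 186.5 kN/m
FS = 186.5 / 61.2 = 3.049

FS = 3.05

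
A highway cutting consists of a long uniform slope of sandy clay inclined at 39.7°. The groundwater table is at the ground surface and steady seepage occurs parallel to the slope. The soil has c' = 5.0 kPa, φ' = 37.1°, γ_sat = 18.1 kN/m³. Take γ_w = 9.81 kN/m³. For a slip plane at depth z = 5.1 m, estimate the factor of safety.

With seepage parallel to the slope and the water table at the surface, the effective normal stress on the slip plane uses the buoyant unit weight γ' = γ_sat − γ_w while the driving shear stress uses γ_sat:
FS = [c' + γ' z cos²β tanφ'] / [γ_sat z sinβ cosβ]
γ' = 18.1 − 9.81 = 8.29 kN/m³
Numerator = 5.0 + 8.29·5.1·cos²39.7°·tan37.1° = 5.0 + 8.29·5.1·0.5920·0.7563 = 23.929 kPa
Denominator = 18.1·5.1·sin39.7°·cos39.7° = 18.1·5.1·0.6388·0.7694 = 45.367 kPa
FS = 23.929 / 45.367 = 0.527

FS = 0.53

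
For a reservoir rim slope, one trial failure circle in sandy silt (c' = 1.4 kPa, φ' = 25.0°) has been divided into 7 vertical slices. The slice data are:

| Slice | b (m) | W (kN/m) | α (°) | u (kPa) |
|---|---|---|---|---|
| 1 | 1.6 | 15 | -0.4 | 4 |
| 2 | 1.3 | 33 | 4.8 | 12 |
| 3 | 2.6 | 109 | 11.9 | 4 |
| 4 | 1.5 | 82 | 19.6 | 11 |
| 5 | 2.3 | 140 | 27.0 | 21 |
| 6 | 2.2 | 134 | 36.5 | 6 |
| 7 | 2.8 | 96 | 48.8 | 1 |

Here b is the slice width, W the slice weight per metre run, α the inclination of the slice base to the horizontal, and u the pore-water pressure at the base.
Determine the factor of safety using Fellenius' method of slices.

FS = 0.79

Ordinary method of slices: FS = Σ[c'·Δl_i + (W_i cosα_i − u_i·Δl_i)·tanφ'] / Σ W_i sinα_i, with Δl_i = b_i / cosα_i.
Slice 1: Δl = 1.6/cos(-0.4°) = 1.600 m; N'_1 = 15·cos(-0.4°) − 4·1.600 = 8.6; c'Δl = 2.24; W sinα = -0.1
Slice 2: Δl = 1.3/cos4.8° = 1.305 m; N'_2 = 33·cos4.8° − 12·1.305 = 17.2; c'Δl = 1.83; W sinα = 2.8
Slice 3: Δl = 2.6/cos11.9° = 2.657 m; N'_3 = 109·cos11.9° − 4·2.657 = 96.0; c'Δl = 3.72; W sinα = 22.5
Slice 4: Δl = 1.5/cos19.6° = 1.592 m; N'_4 = 82·cos19.6° − 11·1.592 = 59.7; c'Δl = 2.23; W sinα = 27.5
Slice 5: Δl = 2.3/cos27.0° = 2.581 m; N'_5 = 140·cos27.0° − 21·2.581 = 70.5; c'Δl = 3.61; W sinα = 63.6
Slice 6: Δl = 2.2/cos36.5° = 2.737 m; N'_6 = 134·cos36.5° − 6·2.737 = 91.3; c'Δl = 3.83; W sinα = 79.7
Slice 7: Δl = 2.8/cos48.8° = 4.251 m; N'_7 = 96·cos48.8° − 1·4.251 = 59.0; c'Δl = 5.95; W sinα = 72.2
Σc'Δl = 23.4 kN/m; ΣN' = 402.4 kN/m; ΣW sinα = 268.1 kN/m
Resisting = 23.4 + 402.4·tan25.0° = 23.4 + 187.6 = 211.1 kN/m
FS = 211.1 / 268.1 = 0.787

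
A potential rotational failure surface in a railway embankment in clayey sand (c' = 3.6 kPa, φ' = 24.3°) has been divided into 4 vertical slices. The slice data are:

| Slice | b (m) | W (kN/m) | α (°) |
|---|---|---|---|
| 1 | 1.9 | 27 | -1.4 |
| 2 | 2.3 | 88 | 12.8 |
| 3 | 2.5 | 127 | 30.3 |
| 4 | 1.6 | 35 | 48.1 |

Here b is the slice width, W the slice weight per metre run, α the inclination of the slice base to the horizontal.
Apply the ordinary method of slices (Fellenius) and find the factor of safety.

Ordinary method of slices: FS = Σ[c'·Δl_i + (W_i cosα_i)·tanφ'] / Σ W_i sinα_i, with Δl_i = b_i / cosα_i.
Slice 1: Δl = 1.9/cos(-1.4°) = 1.901 m; N'_1 = 27·cos(-1.4°) = 27.0; c'Δl = 6.84; W sinα = -0.7
Slice 2: Δl = 2.3/cos12.8° = 2.359 m; N'_2 = 88·cos12.8° = 85.8; c'Δl = 8.49; W sinα = 19.5
Slice 3: Δl = 2.5/cos30.3° = 2.896 m; N'_3 = 127·cos30.3° = 109.7; c'Δl = 10.42; W sinα = 64.1
Slice 4: Δl = 1.6/cos48.1° = 2.396 m; N'_4 = 35·cos48.1° = 23.4; c'Δl = 8.62; W sinα = 26.1
Σc'Δl = 34.4 kN/m; ΣN' = 245.8 kN/m; ΣW sinα = 109.0 kN/m
Resisting = 34.4 + 245.8·tan24.3° = 34.4 + 111.0 = 145.4 kN/m
FS = 145.4 / 109.0 = 1.334

FS = 1.33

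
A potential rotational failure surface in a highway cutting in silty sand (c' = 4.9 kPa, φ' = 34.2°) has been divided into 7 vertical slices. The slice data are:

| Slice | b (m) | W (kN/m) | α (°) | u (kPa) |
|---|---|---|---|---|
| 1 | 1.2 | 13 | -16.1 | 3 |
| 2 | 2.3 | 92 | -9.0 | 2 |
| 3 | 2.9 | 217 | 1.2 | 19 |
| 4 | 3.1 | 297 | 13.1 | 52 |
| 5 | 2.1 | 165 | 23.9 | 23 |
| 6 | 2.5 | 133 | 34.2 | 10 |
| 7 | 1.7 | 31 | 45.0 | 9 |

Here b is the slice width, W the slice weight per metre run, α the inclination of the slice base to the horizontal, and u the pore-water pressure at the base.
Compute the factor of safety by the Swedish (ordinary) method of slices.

FS = 2.14

Ordinary method of slices: FS = Σ[c'·Δl_i + (W_i cosα_i − u_i·Δl_i)·tanφ'] / Σ W_i sinα_i, with Δl_i = b_i / cosα_i.
Slice 1: Δl = 1.2/cos(-16.1°) = 1.249 m; N'_1 = 13·cos(-16.1°) − 3·1.249 = 8.7; c'Δl = 6.12; W sinα = -3.6
Slice 2: Δl = 2.3/cos(-9.0°) = 2.329 m; N'_2 = 92·cos(-9.0°) − 2·2.329 = 86.2; c'Δl = 11.41; W sinα = -14.4
Slice 3: Δl = 2.9/cos1.2° = 2.901 m; N'_3 = 217·cos1.2° − 19·2.901 = 161.8; c'Δl = 14.21; W sinα = 4.5
Slice 4: Δl = 3.1/cos13.1° = 3.183 m; N'_4 = 297·cos13.1° − 52·3.183 = 123.8; c'Δl = 15.60; W sinα = 67.3
Slice 5: Δl = 2.1/cos23.9° = 2.297 m; N'_5 = 165·cos23.9° − 23·2.297 = 98.0; c'Δl = 11.26; W sinα = 66.8
Slice 6: Δl = 2.5/cos34.2° = 3.023 m; N'_6 = 133·cos34.2° − 10·3.023 = 79.8; c'Δl = 14.81; W sinα = 74.8
Slice 7: Δl = 1.7/cos45.0° = 2.404 m; N'_7 = 31·cos45.0° − 9·2.404 = 0.3; c'Δl = 11.78; W sinα = 21.9
Σc'Δl = 85.2 kN/m; ΣN' = 558.6 kN/m; ΣW sinα = 217.4 kN/m
Resisting = 85.2 + 558.6·tan34.2° = 85.2 + 379.6 = 464.8 kN/m
FS = 464.8 / 217.4 = 2.138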